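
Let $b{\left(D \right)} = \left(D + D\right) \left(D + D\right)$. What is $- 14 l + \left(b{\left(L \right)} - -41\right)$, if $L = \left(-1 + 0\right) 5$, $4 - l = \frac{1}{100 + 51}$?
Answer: $\frac{12849}{151} \approx 85.093$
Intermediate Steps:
$l = \frac{603}{151}$ ($l = 4 - \frac{1}{100 + 51} = 4 - \frac{1}{151} = \frac{603}{151} \approx 3.9934$)
$L = -5$ ($L = \left(-1\right) 5 = -5$)
$b{\left(D \right)} = 4 D^{2}$ ($b{\left(D \right)} = 2 D 2 D = 4 D^{2}$)
$- 14 l + \left(b{\left(L \right)} - -41\right) = \left(-14\right) \frac{603}{151} - \left(-41 - 4 \left(-5\right)^{2}\right) = - \frac{8442}{151} + \left(4 \cdot 25 + 41\right) = - \frac{8442}{151} + \left(100 + 41\right) = - \frac{8442}{151} + 141 = \frac{12849}{151}$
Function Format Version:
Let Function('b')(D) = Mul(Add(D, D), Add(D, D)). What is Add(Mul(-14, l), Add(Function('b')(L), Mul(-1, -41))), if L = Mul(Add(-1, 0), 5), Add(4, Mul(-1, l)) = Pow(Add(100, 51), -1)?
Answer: Rational(12849, 151) ≈ 85.093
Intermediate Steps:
l = Rational(603, 151) (l = Add(4, Mul(-1, Pow(Add(100, 51), -1))) = Add(4, Mul(-1, Pow(151, -1))) = Add(4, Mul(-1, Rational(1, 151))) = Add(4, Rational(-1, 151)) = Rational(603, 151) ≈ 3.9934)
L = -5 (L = Mul(-1, 5) = -5)
Function('b')(D) = Mul(4, Pow(D, 2)) (Function('b')(D) = Mul(Mul(2, D), Mul(2, D)) = Mul(4, Pow(D, 2)))
Add(Mul(-14, l), Add(Function('b')(L), Mul(-1, -41))) = Add(Mul(-14, Rational(603, 151)), Add(Mul(4, Pow(-5, 2)), Mul(-1, -41))) = Add(Rational(-8442, 151), Add(Mul(4, 25), 41)) = Add(Rational(-8442, 151), Add(100, 41)) = Add(Rational(-8442, 151), 141) = Rational(12849, 151)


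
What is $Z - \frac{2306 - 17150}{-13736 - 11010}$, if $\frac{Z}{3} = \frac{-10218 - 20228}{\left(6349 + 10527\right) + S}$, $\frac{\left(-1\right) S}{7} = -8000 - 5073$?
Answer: $- \frac{644857796}{447024117} \approx -1.4426$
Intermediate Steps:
$S = 91511$ ($S = - 7 \left(-8000 - 5073\right) = \left(-7\right) \left(-13073\right) = 91511$)
$Z = - \frac{30446}{36129}$ ($Z = 3 \frac{-10218 - 20228}{\left(6349 + 10527\right) + 91511} = 3 \left(- \frac{30446}{16876 + 91511}\right) = 3 \left(- \frac{30446}{108387}\right) = - \frac{30446}{36129} \approx -0.8427$)
$Z - \frac{2306 - 17150}{-13736 - 11010} = - \frac{30446}{36129} - \frac{2306 - 17150}{-13736 - 11010} = - \frac{30446}{36129} - - \frac{14844}{-24746} = - \frac{30446}{36129} - \left(-14844\right) \left(- \frac{1}{24746}\right) = - \frac{30446}{36129} - \frac{7422}{12373} = - \frac{644857796}{447024117}$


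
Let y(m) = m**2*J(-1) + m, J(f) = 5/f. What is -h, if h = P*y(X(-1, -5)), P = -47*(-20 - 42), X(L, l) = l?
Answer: 378820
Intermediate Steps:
P = 2914 (P = -47*(-62) = 2914)
y(m) = m - 5*m**2 (y(m) = m**2*(5/(-1)) + m = m**2*(5*(-1)) + m = m**2*(-5) + m = -5*m**2 + m = m - 5*m**2)
h = -378820 (h = 2914*(-5*(1 - 5*(-5))) = 2914*(-5*(1 + 25)) = 2914*(-5*26) = 2914*(-130) = -378820)
-h = -1*(-378820) = 378820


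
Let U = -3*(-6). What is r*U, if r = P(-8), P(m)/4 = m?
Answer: -576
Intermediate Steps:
P(m) = 4*m
U = 18
r = -32 (r = 4*(-8) = -32)
r*U = -32*18 = -576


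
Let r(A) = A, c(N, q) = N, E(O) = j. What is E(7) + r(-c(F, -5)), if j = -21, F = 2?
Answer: -23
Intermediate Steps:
E(O) = -21
E(7) + r(-c(F, -5)) = -21 - 1*2 = -21 - 2 = -23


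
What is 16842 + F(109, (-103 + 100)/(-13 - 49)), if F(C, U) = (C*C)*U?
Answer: 1079847/62 ≈ 17417.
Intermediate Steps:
F(C, U) = U*C² (F(C, U) = C²*U = U*C²)
16842 + F(109, (-103 + 100)/(-13 - 49)) = 16842 + ((-103 + 100)/(-13 - 49))*109² = 16842 - 3/(-62)*11881 = 16842 - 3*(-1/62)*11881 = 16842 + (3/62)*11881 = 16842 + 35643/62 = 1079847/62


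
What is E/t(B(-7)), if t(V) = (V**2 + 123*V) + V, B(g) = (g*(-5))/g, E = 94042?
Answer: -94042/595 ≈ -158.05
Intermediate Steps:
B(g) = -5 (B(g) = (-5*g)/g = -5)
t(V) = V**2 + 124*V
E/t(B(-7)) = 94042/((-5*(124 - 5))) = 94042/((-5*119)) = 94042/(-595) = 94042*(-1/595) = -94042/595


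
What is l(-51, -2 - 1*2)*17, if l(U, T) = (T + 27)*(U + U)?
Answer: -39882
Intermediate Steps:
l(U, T) = 2*U*(27 + T) (l(U, T) = (27 + T)*(2*U) = 2*U*(27 + T))
l(-51, -2 - 1*2)*17 = (2*(-51)*(27 + (-2 - 1*2)))*17 = (2*(-51)*(27 + (-2 - 2)))*17 = (2*(-51)*(27 - 4))*17 = (2*(-51)*23)*17 = -2346*17 = -39882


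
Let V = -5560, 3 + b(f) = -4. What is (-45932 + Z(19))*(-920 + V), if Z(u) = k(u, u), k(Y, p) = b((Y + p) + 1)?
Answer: 297684720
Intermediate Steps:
b(f) = -7 (b(f) = -3 - 4 = -7)
k(Y, p) = -7
Z(u) = -7
(-45932 + Z(19))*(-920 + V) = (-45932 - 7)*(-920 - 5560) = -45939*(-6480) = 297684720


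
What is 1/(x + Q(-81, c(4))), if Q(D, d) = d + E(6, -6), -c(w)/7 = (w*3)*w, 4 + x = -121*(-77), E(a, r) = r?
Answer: 1/8971 ≈ 0.00011147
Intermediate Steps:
x = 9313 (x = -4 - 121*(-77) = -4 + 9317 = 9313)
c(w) = -21*w**2 (c(w) = -7*w*3*w = -7*3*w*w = -21*w**2)
Q(D, d) = -6 + d (Q(D, d) = d - 6 = -6 + d)
1/(x + Q(-81, c(4))) = 1/(9313 + (-6 - 21*4**2)) = 1/(9313 + (-6 - 21*16)) = 1/(9313 + (-6 - 336)) = 1/(9313 - 342) = 1/8971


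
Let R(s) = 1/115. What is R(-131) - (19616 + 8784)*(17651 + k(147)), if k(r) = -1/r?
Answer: -8474277135853/16905 ≈ -5.0129e+8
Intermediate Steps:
R(s) = 1/115
R(-131) - (19616 + 8784)*(17651 + k(147)) = 1/115 - (19616 + 8784)*(17651 - 1/147) = 1/115 - 28400*(17651 - 1*1/147) = 1/115 - 28400*(17651 - 1/147) = 1/115 - 28400*2594696/147 = 1/115 - 1*73689366400/147 = 1/115 - 73689366400/147 = -8474277135853/16905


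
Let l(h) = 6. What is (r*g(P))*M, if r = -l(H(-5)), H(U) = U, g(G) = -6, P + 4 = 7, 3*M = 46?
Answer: 552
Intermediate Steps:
M = 46/3 (M = (⅓)*46 = 46/3 ≈ 15.333)
P = 3 (P = -4 + 7 = 3)
r = -6 (r = -1*6 = -6)
(r*g(P))*M = -6*(-6)*(46/3) = 36*(46/3) = 552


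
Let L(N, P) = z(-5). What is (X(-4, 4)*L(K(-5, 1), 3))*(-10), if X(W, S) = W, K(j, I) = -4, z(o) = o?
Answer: -200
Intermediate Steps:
L(N, P) = -5
(X(-4, 4)*L(K(-5, 1), 3))*(-10) = -4*(-5)*(-10) = 20*(-10) = -200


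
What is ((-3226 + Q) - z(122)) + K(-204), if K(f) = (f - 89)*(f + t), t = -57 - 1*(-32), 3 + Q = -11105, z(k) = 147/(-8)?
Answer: 422251/8 ≈ 52781.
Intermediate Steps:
z(k) = -147/8 (z(k) = 147*(-1/8) = -147/8)
Q = -11108 (Q = -3 - 11105 = -11108)
t = -25 (t = -57 + 32 = -25)
K(f) = (-89 + f)*(-25 + f) (K(f) = (f - 89)*(f - 25) = (-89 + f)*(-25 + f))
((-3226 + Q) - z(122)) + K(-204) = ((-3226 - 11108) - 1*(-147/8)) + (2225 + (-204)**2 - 114*(-204)) = (-14334 + 147/8) + (2225 + 41616 + 23256) = -114525/8 + 67097 = 422251/8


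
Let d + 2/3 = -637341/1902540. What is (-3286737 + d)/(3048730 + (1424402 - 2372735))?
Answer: -6253150517681/3996089308380 ≈ -1.5648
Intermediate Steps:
d = -1905701/1902540 (d = -2/3 - 637341/1902540 = -2/3 - 637341*1/1902540 = -2/3 - 212447/634180 = -1905701/1902540 ≈ -1.0017)
(-3286737 + d)/(3048730 + (1424402 - 2372735)) = (-3286737 - 1905701/1902540)/(3048730 + (1424402 - 2372735)) = -6253150517681/(1902540*(3048730 - 948333)) = -6253150517681/1902540/2100397 = -6253150517681/1902540*1/2100397 = -6253150517681/3996089308380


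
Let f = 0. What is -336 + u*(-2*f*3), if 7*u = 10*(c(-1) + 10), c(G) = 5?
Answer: -336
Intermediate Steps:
u = 150/7 (u = (10*(5 + 10))/7 = (10*15)/7 = (⅐)*150 = 150/7 ≈ 21.429)
-336 + u*(-2*f*3) = -336 + 150*(-2*0*3)/7 = -336 + 150*(0*3)/7 = -336 + (150/7)*0 = -336 + 0 = -336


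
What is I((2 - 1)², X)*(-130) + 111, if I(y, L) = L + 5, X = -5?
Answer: 111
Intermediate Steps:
I(y, L) = 5 + L
I((2 - 1)², X)*(-130) + 111 = (5 - 5)*(-130) + 111 = 0*(-130) + 111 = 0 + 111 = 111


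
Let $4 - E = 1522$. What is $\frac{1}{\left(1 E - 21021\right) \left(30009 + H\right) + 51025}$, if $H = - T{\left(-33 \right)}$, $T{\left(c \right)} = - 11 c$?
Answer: $- \frac{1}{668140169} \approx -1.4967 \cdot 10^{-9}$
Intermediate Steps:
$E = -1518$ ($E = 4 - 1522 = -1518$)
$H = -363$ ($H = - \left(-11\right) \left(-33\right) = \left(-1\right) 363 = -363$)
$\frac{1}{\left(1 E - 21021\right) \left(30009 + H\right) + 51025} = \frac{1}{\left(1 \left(-1518\right) - 21021\right) \left(30009 - 363\right) + 51025} = \frac{1}{\left(-1518 - 21021\right) 29646 + 51025} = \frac{1}{\left(-22539\right) 29646 + 51025} = \frac{1}{-668191194 + 51025} = \frac{1}{-668140169} = - \frac{1}{668140169}$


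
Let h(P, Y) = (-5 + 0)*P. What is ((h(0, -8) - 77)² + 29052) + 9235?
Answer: 44216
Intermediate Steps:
h(P, Y) = -5*P
((h(0, -8) - 77)² + 29052) + 9235 = ((-5*0 - 77)² + 29052) + 9235 = ((0 - 77)² + 29052) + 9235 = ((-77)² + 29052) + 9235 = (5929 + 29052) + 9235 = 34981 + 9235 = 44216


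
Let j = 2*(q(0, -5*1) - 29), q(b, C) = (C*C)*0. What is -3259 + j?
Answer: -3317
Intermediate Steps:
q(b, C) = 0 (q(b, C) = C²*0 = 0)
j = -58 (j = 2*(0 - 29) = 2*(-29) = -58)
-3259 + j = -3259 - 58 = -3317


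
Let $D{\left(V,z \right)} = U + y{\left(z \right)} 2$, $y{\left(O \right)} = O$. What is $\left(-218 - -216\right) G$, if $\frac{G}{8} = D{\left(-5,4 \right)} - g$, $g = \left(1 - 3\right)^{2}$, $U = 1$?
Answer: $-80$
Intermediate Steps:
$D{\left(V,z \right)} = 1 + 2 z$ ($D{\left(V,z \right)} = 1 + z 2 = 1 + 2 z$)
$g = 4$ ($g = \left(-2\right)^{2} = 4$)
$G = 40$ ($G = 8 \left(\left(1 + 2 \cdot 4\right) - 4\right) = 8 \left(\left(1 + 8\right) - 4\right) = 8 \left(9 - 4\right) = 8 \cdot 5 = 40$)
$\left(-218 - -216\right) G = \left(-218 - -216\right) 40 = \left(-218 + 216\right) 40 = \left(-2\right) 40 = -80$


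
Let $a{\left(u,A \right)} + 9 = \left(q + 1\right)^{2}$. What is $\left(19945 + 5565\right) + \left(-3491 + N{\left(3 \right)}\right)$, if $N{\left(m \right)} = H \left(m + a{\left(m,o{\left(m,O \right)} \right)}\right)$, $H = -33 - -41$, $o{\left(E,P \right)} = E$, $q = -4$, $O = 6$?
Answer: $22043$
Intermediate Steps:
$a{\left(u,A \right)} = 0$ ($a{\left(u,A \right)} = -9 + \left(-4 + 1\right)^{2} = -9 + \left(-3\right)^{2} = -9 + 9 = 0$)
$H = 8$ ($H = -33 + 41 = 8$)
$N{\left(m \right)} = 8 m$ ($N{\left(m \right)} = 8 \left(m + 0\right) = 8 m$)
$\left(19945 + 5565\right) + \left(-3491 + N{\left(3 \right)}\right) = \left(19945 + 5565\right) + \left(-3491 + 8 \cdot 3\right) = 25510 + \left(-3491 + 24\right) = 25510 - 3467 = 22043$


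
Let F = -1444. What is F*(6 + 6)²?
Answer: -207936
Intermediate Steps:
F*(6 + 6)² = -1444*(6 + 6)² = -1444*12² = -1444*144 = -207936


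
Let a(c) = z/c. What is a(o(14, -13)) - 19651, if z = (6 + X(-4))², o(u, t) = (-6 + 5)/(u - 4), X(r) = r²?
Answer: -24491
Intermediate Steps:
o(u, t) = -1/(-4 + u)
z = 484 (z = (6 + (-4)²)² = (6 + 16)² = 22² = 484)
a(c) = 484/c
a(o(14, -13)) - 19651 = 484/((-1/(-4 + 14))) - 19651 = 484/((-1/10)) - 19651 = 484/((-1*⅒)) - 19651 = 484/(-⅒) - 19651 = 484*(-10) - 19651 = -4840 - 19651 = -24491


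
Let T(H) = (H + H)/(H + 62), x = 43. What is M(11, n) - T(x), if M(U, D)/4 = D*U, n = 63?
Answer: 290974/105 ≈ 2771.2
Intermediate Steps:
M(U, D) = 4*D*U (M(U, D) = 4*(D*U) = 4*D*U)
T(H) = 2*H/(62 + H) (T(H) = (2*H)/(62 + H) = 2*H/(62 + H))
M(11, n) - T(x) = 4*63*11 - 2*43/(62 + 43) = 2772 - 2*43/105 = 2772 - 1*86/105 = 2772 - 86/105 = 290974/105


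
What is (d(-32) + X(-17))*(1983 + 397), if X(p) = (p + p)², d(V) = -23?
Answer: 2696540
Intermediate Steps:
X(p) = 4*p² (X(p) = (2*p)² = 4*p²)
(d(-32) + X(-17))*(1983 + 397) = (-23 + 4*(-17)²)*(1983 + 397) = (-23 + 4*289)*2380 = (-23 + 1156)*2380 = 1133*2380 = 2696540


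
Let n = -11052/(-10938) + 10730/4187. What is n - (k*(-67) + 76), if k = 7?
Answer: 3027003337/7632901 ≈ 396.57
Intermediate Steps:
n = 27273244/7632901 (n = -11052*(-1/10938) + 10730*(1/4187) = 1842/1823 + 10730/4187 = 27273244/7632901 ≈ 3.5731)
n - (k*(-67) + 76) = 27273244/7632901 - (7*(-67) + 76) = 27273244/7632901 - (-469 + 76) = 27273244/7632901 - 1*(-393) = 27273244/7632901 + 393 = 3027003337/7632901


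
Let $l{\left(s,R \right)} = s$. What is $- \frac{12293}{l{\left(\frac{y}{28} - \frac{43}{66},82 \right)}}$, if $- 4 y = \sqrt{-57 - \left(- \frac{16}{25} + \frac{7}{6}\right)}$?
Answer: $\frac{5470365331200}{293055527} - \frac{2498921040 i \sqrt{51774}}{293055527} \approx 18667.0 - 1940.3 i$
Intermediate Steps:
$y = - \frac{i \sqrt{51774}}{120}$ ($y = - \frac{\sqrt{-57 - \left(- \frac{16}{25} + \frac{7}{6}\right)}}{4} = - \frac{\sqrt{-57 - \frac{79}{150}}}{4} = - \frac{\sqrt{- \frac{8629}{150}}}{4} = - \frac{\frac{1}{30} i \sqrt{51774}}{4} = - \frac{i \sqrt{51774}}{120} \approx - 1.8962 i$)
$- \frac{12293}{l{\left(\frac{y}{28} - \frac{43}{66},82 \right)}} = - \frac{12293}{\frac{\left(- \frac{1}{120}\right) i \sqrt{51774}}{28} - \frac{43}{66}} = - \frac{12293}{- \frac{i \sqrt{51774}}{120} \cdot \frac{1}{28} - \frac{43}{66}} = - \frac{12293}{- \frac{i \sqrt{51774}}{3360} - \frac{43}{66}} = - \frac{12293}{- \frac{43}{66} - \frac{i \sqrt{51774}}{3360}}$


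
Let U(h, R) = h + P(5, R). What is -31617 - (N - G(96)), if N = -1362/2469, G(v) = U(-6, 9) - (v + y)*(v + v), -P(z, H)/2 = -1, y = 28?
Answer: -45617613/823 ≈ -55428.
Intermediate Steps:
P(z, H) = 2 (P(z, H) = -2*(-1) = 2)
U(h, R) = 2 + h (U(h, R) = h + 2 = 2 + h)
G(v) = -4 - 2*v*(28 + v) (G(v) = (2 - 6) - (v + 28)*(v + v) = -4 - (28 + v)*2*v = -4 - 2*v*(28 + v))
N = -454/823 (N = -1362*1/2469 = -454/823 ≈ -0.55164)
-31617 - (N - G(96)) = -31617 - (-454/823 - (-4 - 56*96 - 2*96**2)) = -31617 - (-454/823 - (-4 - 5376 - 2*9216)) = -31617 - (-454/823 - (-4 - 5376 - 18432)) = -31617 - (-454/823 - 1*(-23812)) = -31617 - (-454/823 + 23812) = -31617 - 1*19596822/823 = -31617 - 19596822/823 = -45617613/823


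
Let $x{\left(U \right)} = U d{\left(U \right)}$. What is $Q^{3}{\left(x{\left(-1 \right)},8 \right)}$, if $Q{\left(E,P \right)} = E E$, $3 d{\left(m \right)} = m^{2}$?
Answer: $\frac{1}{729} \approx 0.0013717$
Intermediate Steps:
$d{\left(m \right)} = \frac{m^{2}}{3}$
$x{\left(U \right)} = \frac{U^{3}}{3}$ ($x{\left(U \right)} = U \frac{U^{2}}{3} = \frac{U^{3}}{3}$)
$Q{\left(E,P \right)} = E^{2}$
$Q^{3}{\left(x{\left(-1 \right)},8 \right)} = \left(\left(\frac{\left(-1\right)^{3}}{3}\right)^{2}\right)^{3} = \left(\left(\frac{1}{3} \left(-1\right)\right)^{2}\right)^{3} = \left(\left(- \frac{1}{3}\right)^{2}\right)^{3} = \left(\frac{1}{9}\right)^{3} = \frac{1}{729}$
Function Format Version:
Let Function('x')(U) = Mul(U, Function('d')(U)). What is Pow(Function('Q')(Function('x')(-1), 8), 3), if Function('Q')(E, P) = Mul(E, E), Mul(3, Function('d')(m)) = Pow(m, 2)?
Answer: Rational(1, 729) ≈ 0.0013717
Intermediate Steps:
Function('d')(m) = Mul(Rational(1, 3), Pow(m, 2))
Function('x')(U) = Mul(Rational(1, 3), Pow(U, 3)) (Function('x')(U) = Mul(U, Mul(Rational(1, 3), Pow(U, 2))) = Mul(Rational(1, 3), Pow(U, 3)))
Function('Q')(E, P) = Pow(E, 2)
Pow(Function('Q')(Function('x')(-1), 8), 3) = Pow(Pow(Mul(Rational(1, 3), Pow(-1, 3)), 2), 3) = Pow(Pow(Mul(Rational(1, 3), -1), 2), 3) = Pow(Pow(Rational(-1, 3), 2), 3) = Pow(Rational(1, 9), 3) = Rational(1, 729)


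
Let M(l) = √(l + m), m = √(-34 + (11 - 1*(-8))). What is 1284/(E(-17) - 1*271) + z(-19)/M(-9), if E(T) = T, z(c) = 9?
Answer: -107/24 + 9/√(-9 + I*√15) ≈ -3.8781 - 2.8161*I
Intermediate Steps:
m = I*√15 (m = √(-34 + (11 + 8)) = √(-34 + 19) = √(-15) = I*√15 ≈ 3.873*I)
M(l) = √(l + I*√15)
1284/(E(-17) - 1*271) + z(-19)/M(-9) = 1284/(-17 - 1*271) + 9/(√(-9 + I*√15)) = 1284/(-17 - 271) + 9/√(-9 + I*√15) = 1284/(-288) + 9/√(-9 + I*√15) = 1284*(-1/288) + 9/√(-9 + I*√15) = -107/24 + 9/√(-9 + I*√15)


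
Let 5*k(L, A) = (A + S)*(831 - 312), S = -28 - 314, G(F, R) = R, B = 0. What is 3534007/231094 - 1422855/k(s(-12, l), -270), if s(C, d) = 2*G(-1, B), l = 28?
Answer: 153698102347/4077884724 ≈ 37.691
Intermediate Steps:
s(C, d) = 0 (s(C, d) = 2*0 = 0)
S = -342
k(L, A) = -177498/5 + 519*A/5 (k(L, A) = ((A - 342)*(831 - 312))/5 = ((-342 + A)*519)/5 = (-177498 + 519*A)/5 = -177498/5 + 519*A/5)
3534007/231094 - 1422855/k(s(-12, l), -270) = 3534007/231094 - 1422855/(-177498/5 + (519/5)*(-270)) = 3534007*(1/231094) - 1422855/(-177498/5 - 28026) = 3534007/231094 - 1422855/(-317628/5) = 3534007/231094 - 1422855*(-5/317628) = 3534007/231094 + 790475/35292 = 153698102347/4077884724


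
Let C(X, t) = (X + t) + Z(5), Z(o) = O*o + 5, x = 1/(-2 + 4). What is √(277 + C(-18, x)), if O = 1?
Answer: 7*√22/2 ≈ 16.416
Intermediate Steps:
x = ½ (x = 1/2 = ½ ≈ 0.50000)
Z(o) = 5 + o (Z(o) = 1*o + 5 = o + 5 = 5 + o)
C(X, t) = 10 + X + t (C(X, t) = (X + t) + (5 + 5) = (X + t) + 10 = 10 + X + t)
√(277 + C(-18, x)) = √(277 + (10 - 18 + ½)) = √(277 - 15/2) = √(539/2) = 7*√22/2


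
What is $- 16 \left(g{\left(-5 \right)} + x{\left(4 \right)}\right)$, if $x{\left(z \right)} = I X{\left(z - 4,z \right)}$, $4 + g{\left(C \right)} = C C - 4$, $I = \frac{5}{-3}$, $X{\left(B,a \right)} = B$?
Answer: $-272$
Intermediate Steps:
$I = - \frac{5}{3}$ ($I = 5 \left(- \frac{1}{3}\right) = - \frac{5}{3} \approx -1.6667$)
$g{\left(C \right)} = -8 + C^{2}$ ($g{\left(C \right)} = -4 + \left(C C - 4\right) = -4 + \left(C^{2} - 4\right) = -4 + \left(-4 + C^{2}\right) = -8 + C^{2}$)
$x{\left(z \right)} = \frac{20}{3} - \frac{5 z}{3}$ ($x{\left(z \right)} = - \frac{5 \left(z - 4\right)}{3} = - \frac{5 \left(-4 + z\right)}{3} = \frac{20}{3} - \frac{5 z}{3}$)
$- 16 \left(g{\left(-5 \right)} + x{\left(4 \right)}\right) = - 16 \left(\left(-8 + \left(-5\right)^{2}\right) + \left(\frac{20}{3} - \frac{20}{3}\right)\right) = - 16 \left(\left(-8 + 25\right) + \left(\frac{20}{3} - \frac{20}{3}\right)\right) = - 16 \left(17 + 0\right) = \left(-16\right) 17 = -272$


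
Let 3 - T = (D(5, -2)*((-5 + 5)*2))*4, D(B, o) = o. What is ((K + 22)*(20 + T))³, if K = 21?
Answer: 967361669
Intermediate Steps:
T = 3 (T = 3 - (-2*(-5 + 5)*2)*4 = 3 - (-0*2)*4 = 3 - (-2*0)*4 = 3 - 0*4 = 3 - 1*0 = 3 + 0 = 3)
((K + 22)*(20 + T))³ = ((21 + 22)*(20 + 3))³ = (43*23)³ = 989³ = 967361669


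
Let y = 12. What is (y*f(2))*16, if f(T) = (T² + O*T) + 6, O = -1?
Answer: 1536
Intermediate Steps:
f(T) = 6 + T² - T (f(T) = (T² - T) + 6 = 6 + T² - T)
(y*f(2))*16 = (12*(6 + 2² - 1*2))*16 = (12*(6 + 4 - 2))*16 = (12*8)*16 = 96*16 = 1536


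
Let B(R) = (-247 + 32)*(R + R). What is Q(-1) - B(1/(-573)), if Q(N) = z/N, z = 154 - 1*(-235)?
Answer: -223327/573 ≈ -389.75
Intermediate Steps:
z = 389 (z = 154 + 235 = 389)
Q(N) = 389/N
B(R) = -430*R
Q(-1) - B(1/(-573)) = 389/(-1) - (-430)/(-573) = 389*(-1) - (-430)*(-1)/573 = -389 - 1*430/573 = -389 - 430/573 = -223327/573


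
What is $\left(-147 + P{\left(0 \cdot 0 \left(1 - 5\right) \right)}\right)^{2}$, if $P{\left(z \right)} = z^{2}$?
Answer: $21609$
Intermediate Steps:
$\left(-147 + P{\left(0 \cdot 0 \left(1 - 5\right) \right)}\right)^{2} = \left(-147 + \left(0 \cdot 0 \left(1 - 5\right)\right)^{2}\right)^{2} = \left(-147 + \left(0 \left(-4\right)\right)^{2}\right)^{2} = \left(-147 + 0^{2}\right)^{2} = \left(-147 + 0\right)^{2} = \left(-147\right)^{2} = 21609$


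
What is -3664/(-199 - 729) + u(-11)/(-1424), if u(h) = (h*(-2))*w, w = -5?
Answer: 83119/20648 ≈ 4.0255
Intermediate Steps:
u(h) = 10*h (u(h) = (h*(-2))*(-5) = -2*h*(-5) = 10*h)
-3664/(-199 - 729) + u(-11)/(-1424) = -3664/(-199 - 729) + (10*(-11))/(-1424) = -3664/(-928) - 110*(-1/1424) = -3664*(-1/928) + 55/712 = 229/58 + 55/712 = 83119/20648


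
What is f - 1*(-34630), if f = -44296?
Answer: -9666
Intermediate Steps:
f - 1*(-34630) = -44296 - 1*(-34630) = -44296 + 34630 = -9666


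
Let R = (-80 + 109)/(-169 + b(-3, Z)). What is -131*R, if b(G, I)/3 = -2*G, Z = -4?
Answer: 3799/151 ≈ 25.159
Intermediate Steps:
b(G, I) = -6*G (b(G, I) = 3*(-2*G) = -6*G)
R = -29/151 (R = (-80 + 109)/(-169 - 6*(-3)) = 29/(-169 + 18) = 29/(-151) = 29*(-1/151) = -29/151 ≈ -0.19205)
-131*R = -131*(-29/151) = 3799/151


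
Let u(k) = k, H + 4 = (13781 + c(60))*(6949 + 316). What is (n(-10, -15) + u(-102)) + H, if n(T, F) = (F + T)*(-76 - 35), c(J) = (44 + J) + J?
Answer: 101313094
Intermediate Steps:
c(J) = 44 + 2*J
H = 101310421 (H = -4 + (13781 + (44 + 2*60))*(6949 + 316) = -4 + (13781 + (44 + 120))*7265 = -4 + (13781 + 164)*7265 = -4 + 13945*7265 = -4 + 101310425 = 101310421)
n(T, F) = -111*F - 111*T (n(T, F) = (F + T)*(-111) = -111*F - 111*T)
(n(-10, -15) + u(-102)) + H = ((-111*(-15) - 111*(-10)) - 102) + 101310421 = ((1665 + 1110) - 102) + 101310421 = (2775 - 102) + 101310421 = 2673 + 101310421 = 101313094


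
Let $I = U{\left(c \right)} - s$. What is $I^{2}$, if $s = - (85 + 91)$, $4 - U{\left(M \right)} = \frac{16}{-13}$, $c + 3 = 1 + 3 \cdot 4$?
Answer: $\frac{5550736}{169} \approx 32845.0$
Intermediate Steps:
$c = 10$ ($c = -3 + \left(1 + 3 \cdot 4\right) = -3 + \left(1 + 12\right) = -3 + 13 = 10$)
$U{\left(M \right)} = \frac{68}{13}$ ($U{\left(M \right)} = 4 - \frac{16}{-13} = 4 - 16 \left(- \frac{1}{13}\right) = 4 - - \frac{16}{13} = 4 + \frac{16}{13} = \frac{68}{13}$)
$s = -176$ ($s = \left(-1\right) 176 = -176$)
$I = \frac{2356}{13}$ ($I = \frac{68}{13} - -176 = \frac{68}{13} + 176 = \frac{2356}{13} \approx 181.23$)
$I^{2} = \left(\frac{2356}{13}\right)^{2} = \frac{5550736}{169}$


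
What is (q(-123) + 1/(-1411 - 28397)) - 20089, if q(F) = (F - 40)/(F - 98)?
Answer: -132332795069/6587568 ≈ -20088.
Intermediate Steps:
q(F) = (-40 + F)/(-98 + F)
(q(-123) + 1/(-1411 - 28397)) - 20089 = ((-40 - 123)/(-98 - 123) + 1/(-1411 - 28397)) - 20089 = (-163/(-221) + 1/(-29808)) - 20089 = (-1/221*(-163) - 1/29808) - 20089 = (163/221 - 1/29808) - 20089 = 4858483/6587568 - 20089 = -132332795069/6587568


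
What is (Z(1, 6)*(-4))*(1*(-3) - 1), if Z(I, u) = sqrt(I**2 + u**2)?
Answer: 16*sqrt(37) ≈ 97.324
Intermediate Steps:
(Z(1, 6)*(-4))*(1*(-3) - 1) = (sqrt(1**2 + 6**2)*(-4))*(1*(-3) - 1) = (sqrt(1 + 36)*(-4))*(-3 - 1) = (sqrt(37)*(-4))*(-4) = -4*sqrt(37)*(-4) = 16*sqrt(37)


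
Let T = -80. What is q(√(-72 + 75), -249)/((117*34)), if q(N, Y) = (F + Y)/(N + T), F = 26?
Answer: 8920/12723633 + 223*√3/25447266 ≈ 0.00071624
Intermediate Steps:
q(N, Y) = (26 + Y)/(-80 + N) (q(N, Y) = (26 + Y)/(N - 80) = (26 + Y)/(-80 + N))
q(√(-72 + 75), -249)/((117*34)) = ((26 - 249)/(-80 + √(-72 + 75)))/((117*34)) = (-223/(-80 + √3))/3978 = -223/(-80 + √3)*(1/3978) = -223/(3978*(-80 + √3))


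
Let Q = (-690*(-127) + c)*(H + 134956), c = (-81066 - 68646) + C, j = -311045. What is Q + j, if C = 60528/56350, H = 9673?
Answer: -252983698900969/28175 ≈ -8.9790e+9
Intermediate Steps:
C = 30264/28175 (C = 60528*(1/56350) = 30264/28175 ≈ 1.0741)
c = -4218105336/28175 (c = (-81066 - 68646) + 30264/28175 = -149712 + 30264/28175 = -4218105336/28175 ≈ -1.4971e+5)
Q = -252974935208094/28175 (Q = (-690*(-127) - 4218105336/28175)*(9673 + 134956) = (87630 - 4218105336/28175)*144629 = -1749130086/28175*144629 = -252974935208094/28175 ≈ -8.9787e+9)
Q + j = -252974935208094/28175 - 311045 = -252983698900969/28175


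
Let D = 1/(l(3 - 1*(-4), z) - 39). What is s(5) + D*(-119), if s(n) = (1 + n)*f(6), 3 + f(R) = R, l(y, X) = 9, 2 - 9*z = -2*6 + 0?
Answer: 659/30 ≈ 21.967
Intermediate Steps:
z = 14/9 (z = 2/9 - (-2*6 + 0)/9 = 2/9 - (-12 + 0)/9 = 2/9 - ⅑*(-12) = 2/9 + 4/3 = 14/9 ≈ 1.5556)
D = -1/30 (D = 1/(9 - 39) = 1/(-30) = -1/30 ≈ -0.033333)
f(R) = -3 + R
s(n) = 3 + 3*n (s(n) = (1 + n)*(-3 + 6) = (1 + n)*3 = 3 + 3*n)
s(5) + D*(-119) = (3 + 3*5) - 1/30*(-119) = (3 + 15) + 119/30 = 18 + 119/30 = 659/30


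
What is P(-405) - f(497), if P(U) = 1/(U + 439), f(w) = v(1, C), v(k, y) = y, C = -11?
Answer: 375/34 ≈ 11.029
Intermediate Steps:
f(w) = -11
P(U) = 1/(439 + U)
P(-405) - f(497) = 1/(439 - 405) - 1*(-11) = 1/34 + 11 = 375/34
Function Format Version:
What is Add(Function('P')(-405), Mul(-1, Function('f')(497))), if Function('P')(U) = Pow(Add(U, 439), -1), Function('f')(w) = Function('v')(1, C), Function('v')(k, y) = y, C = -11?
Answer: Rational(375, 34) ≈ 11.029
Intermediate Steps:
Function('f')(w) = -11
Function('P')(U) = Pow(Add(439, U), -1)
Add(Function('P')(-405), Mul(-1, Function('f')(497))) = Add(Pow(Add(439, -405), -1), Mul(-1, -11)) = Add(Pow(34, -1), 11) = Add(Rational(1, 34), 11) = Rational(375, 34)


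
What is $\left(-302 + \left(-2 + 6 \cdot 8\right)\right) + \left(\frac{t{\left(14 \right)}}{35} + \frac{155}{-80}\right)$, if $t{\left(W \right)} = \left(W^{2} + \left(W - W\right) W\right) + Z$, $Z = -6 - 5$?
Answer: $- \frac{28297}{112} \approx -252.65$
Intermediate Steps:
$Z = -11$ ($Z = -6 - 5 = -11$)
$t{\left(W \right)} = -11 + W^{2}$ ($t{\left(W \right)} = \left(W^{2} + \left(W - W\right) W\right) - 11 = \left(W^{2} + 0 W\right) - 11 = \left(W^{2} + 0\right) - 11 = W^{2} - 11 = -11 + W^{2}$)
$\left(-302 + \left(-2 + 6 \cdot 8\right)\right) + \left(\frac{t{\left(14 \right)}}{35} + \frac{155}{-80}\right) = \left(-302 + \left(-2 + 6 \cdot 8\right)\right) + \left(\frac{-11 + 14^{2}}{35} + \frac{155}{-80}\right) = \left(-302 + \left(-2 + 48\right)\right) + \left(\left(-11 + 196\right) \frac{1}{35} + 155 \left(- \frac{1}{80}\right)\right) = \left(-302 + 46\right) + \left(185 \cdot \frac{1}{35} - \frac{31}{16}\right) = -256 + \left(\frac{37}{7} - \frac{31}{16}\right) = -256 + \frac{375}{112} = - \frac{28297}{112}$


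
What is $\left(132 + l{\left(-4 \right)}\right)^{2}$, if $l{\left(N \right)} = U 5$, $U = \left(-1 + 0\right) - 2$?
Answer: $13689$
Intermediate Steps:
$U = -3$ ($U = -1 - 2 = -3$)
$l{\left(N \right)} = -15$ ($l{\left(N \right)} = \left(-3\right) 5 = -15$)
$\left(132 + l{\left(-4 \right)}\right)^{2} = \left(132 - 15\right)^{2} = 117^{2} = 13689$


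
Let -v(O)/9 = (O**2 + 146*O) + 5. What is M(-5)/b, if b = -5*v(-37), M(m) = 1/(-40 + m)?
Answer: 1/8156700 ≈ 1.2260e-7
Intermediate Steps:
v(O) = -45 - 1314*O - 9*O**2 (v(O) = -9*((O**2 + 146*O) + 5) = -9*(5 + O**2 + 146*O) = -45 - 1314*O - 9*O**2)
b = -181260 (b = -5*(-45 - 1314*(-37) - 9*(-37)**2) = -5*(-45 + 48618 - 9*1369) = -5*(-45 + 48618 - 12321) = -5*36252 = -181260)
M(-5)/b = 1/(-40 - 5*(-181260)) = -1/181260/(-45) = -1/45*(-1/181260) = 1/8156700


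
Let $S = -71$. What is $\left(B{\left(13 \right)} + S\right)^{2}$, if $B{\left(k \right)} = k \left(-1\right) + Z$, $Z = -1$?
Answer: $7225$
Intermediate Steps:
$B{\left(k \right)} = -1 - k$ ($B{\left(k \right)} = k \left(-1\right) - 1 = - k - 1 = -1 - k$)
$\left(B{\left(13 \right)} + S\right)^{2} = \left(\left(-1 - 13\right) - 71\right)^{2} = \left(-14 - 71\right)^{2} = \left(-85\right)^{2} = 7225$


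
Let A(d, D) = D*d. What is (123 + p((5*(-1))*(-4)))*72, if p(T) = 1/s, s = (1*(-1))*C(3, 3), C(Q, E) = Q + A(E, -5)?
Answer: 8862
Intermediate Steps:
C(Q, E) = Q - 5*E
s = 12 (s = (1*(-1))*(3 - 5*3) = -(3 - 15) = -1*(-12) = 12)
p(T) = 1/12
(123 + p((5*(-1))*(-4)))*72 = (123 + 1/12)*72 = (1477/12)*72 = 8862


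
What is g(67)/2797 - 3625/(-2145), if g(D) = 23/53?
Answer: 107484592/63595389 ≈ 1.6901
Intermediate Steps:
g(D) = 23/53 (g(D) = 23*(1/53) = 23/53)
g(67)/2797 - 3625/(-2145) = (23/53)/2797 - 3625/(-2145) = (23/53)*(1/2797) - 3625*(-1/2145) = 23/148241 + 725/429 = 107484592/63595389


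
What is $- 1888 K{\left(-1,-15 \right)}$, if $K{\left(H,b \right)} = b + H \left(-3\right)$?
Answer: $22656$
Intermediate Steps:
$K{\left(H,b \right)} = b - 3 H$
$- 1888 K{\left(-1,-15 \right)} = - 1888 \left(-15 - -3\right) = - 1888 \left(-15 + 3\right) = \left(-1888\right) \left(-12\right) = 22656$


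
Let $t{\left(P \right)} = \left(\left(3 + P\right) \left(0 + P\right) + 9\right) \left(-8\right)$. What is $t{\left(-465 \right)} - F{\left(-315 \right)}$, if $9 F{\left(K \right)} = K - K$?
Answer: $-1718712$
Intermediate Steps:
$t{\left(P \right)} = -72 - 8 P \left(3 + P\right)$ ($t{\left(P \right)} = \left(\left(3 + P\right) P + 9\right) \left(-8\right) = \left(P \left(3 + P\right) + 9\right) \left(-8\right) = \left(9 + P \left(3 + P\right)\right) \left(-8\right) = -72 - 8 P \left(3 + P\right)$)
$F{\left(K \right)} = 0$ ($F{\left(K \right)} = \frac{K - K}{9} = \frac{1}{9} \cdot 0 = 0$)
$t{\left(-465 \right)} - F{\left(-315 \right)} = \left(-72 - -11160 - 8 \left(-465\right)^{2}\right) - 0 = \left(-72 + 11160 - 1729800\right) + 0 = -1718712 + 0 = -1718712$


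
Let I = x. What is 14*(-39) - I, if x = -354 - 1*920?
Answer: 728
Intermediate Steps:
x = -1274 (x = -354 - 920 = -1274)
I = -1274
14*(-39) - I = 14*(-39) - 1*(-1274) = -546 + 1274 = 728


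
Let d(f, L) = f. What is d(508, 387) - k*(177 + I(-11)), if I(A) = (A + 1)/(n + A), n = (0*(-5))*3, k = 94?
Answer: -178370/11 ≈ -16215.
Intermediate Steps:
n = 0 (n = 0*3 = 0)
I(A) = (1 + A)/A (I(A) = (A + 1)/(0 + A) = (1 + A)/A)
d(508, 387) - k*(177 + I(-11)) = 508 - 94*(177 + (1 - 11)/(-11)) = 508 - 94*(177 - 1/11*(-10)) = 508 - 94*(177 + 10/11) = 508 - 94*1957/11 = 508 - 1*183958/11 = 508 - 183958/11 = -178370/11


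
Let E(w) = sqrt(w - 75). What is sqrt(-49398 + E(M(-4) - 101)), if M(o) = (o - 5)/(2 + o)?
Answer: sqrt(-197592 + 14*I*sqrt(14))/2 ≈ 0.029461 + 222.26*I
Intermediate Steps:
M(o) = (-5 + o)/(2 + o)
E(w) = sqrt(-75 + w)
sqrt(-49398 + E(M(-4) - 101)) = sqrt(-49398 + sqrt(-75 + ((-5 - 4)/(2 - 4) - 101))) = sqrt(-49398 + sqrt(-75 + (-9/(-2) - 101))) = sqrt(-49398 + sqrt(-75 + (-1/2*(-9) - 101))) = sqrt(-49398 + sqrt(-75 + (9/2 - 101))) = sqrt(-49398 + sqrt(-75 - 193/2)) = sqrt(-49398 + sqrt(-343/2)) = sqrt(-49398 + 7*I*sqrt(14)/2)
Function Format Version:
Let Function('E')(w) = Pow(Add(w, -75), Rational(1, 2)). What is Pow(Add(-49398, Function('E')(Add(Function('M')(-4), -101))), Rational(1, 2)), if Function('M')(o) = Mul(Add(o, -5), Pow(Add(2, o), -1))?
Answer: Mul(Rational(1, 2), Pow(Add(-197592, Mul(14, I, Pow(14, Rational(1, 2)))), Rational(1, 2))) ≈ Add(0.029461, Mul(222.26, I))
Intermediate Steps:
Function('M')(o) = Mul(Pow(Add(2, o), -1), Add(-5, o)) (Function('M')(o) = Mul(Add(-5, o), Pow(Add(2, o), -1)) = Mul(Pow(Add(2, o), -1), Add(-5, o)))
Function('E')(w) = Pow(Add(-75, w), Rational(1, 2))
Pow(Add(-49398, Function('E')(Add(Function('M')(-4), -101))), Rational(1, 2)) = Pow(Add(-49398, Pow(Add(-75, Add(Mul(Pow(Add(2, -4), -1), Add(-5, -4)), -101)), Rational(1, 2))), Rational(1, 2)) = Pow(Add(-49398, Pow(Add(-75, Add(Mul(Pow(-2, -1), -9), -101)), Rational(1, 2))), Rational(1, 2)) = Pow(Add(-49398, Pow(Add(-75, Add(Mul(Rational(-1, 2), -9), -101)), Rational(1, 2))), Rational(1, 2)) = Pow(Add(-49398, Pow(Add(-75, Add(Rational(9, 2), -101)), Rational(1, 2))), Rational(1, 2)) = Pow(Add(-49398, Pow(Add(-75, Rational(-193, 2)), Rational(1, 2))), Rational(1, 2)) = Pow(Add(-49398, Pow(Rational(-343, 2), Rational(1, 2))), Rational(1, 2)) = Pow(Add(-49398, Mul(Rational(7, 2), I, Pow(14, Rational(1, 2)))), Rational(1, 2))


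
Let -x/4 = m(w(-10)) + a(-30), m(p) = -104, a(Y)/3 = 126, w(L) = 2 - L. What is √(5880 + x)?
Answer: 4*√299 ≈ 69.167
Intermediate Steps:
a(Y) = 378 (a(Y) = 3*126 = 378)
x = -1096 (x = -4*(-104 + 378) = -4*274 = -1096)
√(5880 + x) = √(5880 - 1096) = √4784 = 4*√299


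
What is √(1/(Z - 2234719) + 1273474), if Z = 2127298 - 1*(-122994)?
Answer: √308840786520519/15573 ≈ 1128.5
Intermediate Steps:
Z = 2250292 (Z = 2127298 + 122994 = 2250292)
√(1/(Z - 2234719) + 1273474) = √(1/(2250292 - 2234719) + 1273474) = √(1/15573 + 1273474) = √(19831810603/15573) = √308840786520519/15573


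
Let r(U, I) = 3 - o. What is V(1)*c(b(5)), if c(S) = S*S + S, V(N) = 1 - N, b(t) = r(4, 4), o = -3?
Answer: 0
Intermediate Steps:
r(U, I) = 6 (r(U, I) = 3 - 1*(-3) = 3 + 3 = 6)
b(t) = 6
c(S) = S + S² (c(S) = S² + S = S + S²)
V(1)*c(b(5)) = (1 - 1*1)*(6*(1 + 6)) = (1 - 1)*(6*7) = 0*42 = 0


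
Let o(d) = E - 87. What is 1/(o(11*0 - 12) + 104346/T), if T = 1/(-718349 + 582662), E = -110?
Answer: -1/14158395899 ≈ -7.0630e-11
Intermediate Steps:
T = -1/135687 (T = 1/(-135687) = -1/135687 ≈ -7.3699e-6)
o(d) = -197 (o(d) = -110 - 87 = -197)
1/(o(11*0 - 12) + 104346/T) = 1/(-197 + 104346/(-1/135687)) = 1/(-197 + 104346*(-135687)) = 1/(-197 - 14158395702) = 1/(-14158395899) = -1/14158395899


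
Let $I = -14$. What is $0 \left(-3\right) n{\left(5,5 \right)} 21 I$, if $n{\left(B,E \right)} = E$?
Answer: $0$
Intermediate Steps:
$0 \left(-3\right) n{\left(5,5 \right)} 21 I = 0 \left(-3\right) 5 \cdot 21 \left(-14\right) = 0 \cdot 5 \cdot 21 \left(-14\right) = 0 \cdot 21 \left(-14\right) = 0 \left(-14\right) = 0$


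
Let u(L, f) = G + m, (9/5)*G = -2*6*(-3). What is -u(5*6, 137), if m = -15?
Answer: -5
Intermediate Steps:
G = 20 (G = 5*(-2*6*(-3))/9 = 5*(-12*(-3))/9 = (5/9)*36 = 20)
u(L, f) = 5 (u(L, f) = 20 - 15 = 5)
-u(5*6, 137) = -1*5 = -5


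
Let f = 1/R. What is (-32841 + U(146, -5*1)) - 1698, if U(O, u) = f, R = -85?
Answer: -2935816/85 ≈ -34539.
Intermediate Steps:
f = -1/85 (f = 1/(-85) = -1/85 ≈ -0.011765)
U(O, u) = -1/85
(-32841 + U(146, -5*1)) - 1698 = (-32841 - 1/85) - 1698 = -2791486/85 - 1698 = -2935816/85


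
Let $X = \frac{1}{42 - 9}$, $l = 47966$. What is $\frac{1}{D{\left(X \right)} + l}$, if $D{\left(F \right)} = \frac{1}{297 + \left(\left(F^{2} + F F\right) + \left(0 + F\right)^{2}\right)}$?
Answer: $\frac{107812}{5171310755} \approx 2.0848 \cdot 10^{-5}$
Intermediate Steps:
$X = \frac{1}{33} \approx 0.030303$
$D{\left(F \right)} = \frac{1}{297 + 3 F^{2}}$ ($D{\left(F \right)} = \frac{1}{297 + \left(\left(F^{2} + F^{2}\right) + F^{2}\right)} = \frac{1}{297 + \left(2 F^{2} + F^{2}\right)} = \frac{1}{297 + 3 F^{2}}$)
$\frac{1}{D{\left(X \right)} + l} = \frac{1}{\frac{1}{3 \left(99 + \left(\frac{1}{33}\right)^{2}\right)} + 47966} = \frac{1}{\frac{1}{3 \left(99 + \frac{1}{1089}\right)} + 47966} = \frac{1}{\frac{1}{3 \cdot \frac{107812}{1089}} + 47966} = \frac{1}{\frac{1}{3} \cdot \frac{1089}{107812} + 47966} = \frac{1}{\frac{363}{107812} + 47966} = \frac{1}{\frac{5171310755}{107812}} = \frac{107812}{5171310755}$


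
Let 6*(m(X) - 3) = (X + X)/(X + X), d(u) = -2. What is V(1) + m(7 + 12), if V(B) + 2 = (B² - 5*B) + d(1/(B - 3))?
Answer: -29/6 ≈ -4.8333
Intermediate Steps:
m(X) = 19/6 (m(X) = 3 + ((X + X)/(X + X))/6 = 3 + ((2*X)/((2*X)))/6 = 3 + ((2*X)*(1/(2*X)))/6 = 3 + (⅙)*1 = 3 + ⅙ = 19/6)
V(B) = -4 + B² - 5*B (V(B) = -2 + ((B² - 5*B) - 2) = -2 + (-2 + B² - 5*B) = -4 + B² - 5*B)
V(1) + m(7 + 12) = (-4 + 1² - 5*1) + 19/6 = (-4 + 1 - 5) + 19/6 = -8 + 19/6 = -29/6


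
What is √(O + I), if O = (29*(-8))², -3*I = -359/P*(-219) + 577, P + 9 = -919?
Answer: √25993717494/696 ≈ 231.65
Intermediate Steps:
P = -928 (P = -9 - 919 = -928)
I = -456835/2784 (I = -(-359/(-928)*(-219) + 577)/3 = -(-359*(-1/928)*(-219) + 577)/3 = -((359/928)*(-219) + 577)/3 = -(-78621/928 + 577)/3 = -⅓*456835/928 = -456835/2784 ≈ -164.09)
O = 53824 (O = (-232)² = 53824)
√(O + I) = √(53824 - 456835/2784) = √(149389181/2784) = √25993717494/696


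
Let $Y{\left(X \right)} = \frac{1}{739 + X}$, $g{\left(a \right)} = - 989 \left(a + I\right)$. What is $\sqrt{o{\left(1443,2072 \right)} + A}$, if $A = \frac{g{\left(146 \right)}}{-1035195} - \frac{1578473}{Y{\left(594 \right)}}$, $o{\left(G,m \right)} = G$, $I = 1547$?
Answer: $\frac{i \sqrt{2254817206353653286135}}{1035195} \approx 45871.0 i$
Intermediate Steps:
$g{\left(a \right)} = -1529983 - 989 a$ ($g{\left(a \right)} = - 989 \left(a + 1547\right) = - 989 \left(1547 + a\right) = -1529983 - 989 a$)
$A = - \frac{2178158465519878}{1035195}$ ($A = \frac{-1529983 - 144394}{-1035195} - \frac{1578473}{\frac{1}{739 + 594}} = \left(-1529983 - 144394\right) \left(- \frac{1}{1035195}\right) - \frac{1578473}{\frac{1}{1333}} = \left(-1674377\right) \left(- \frac{1}{1035195}\right) - 1578473 \frac{1}{\frac{1}{1333}} = \frac{1674377}{1035195} - 2104104509 = - \frac{2178158465519878}{1035195} \approx -2.1041 \cdot 10^{9}$)
$\sqrt{o{\left(1443,2072 \right)} + A} = \sqrt{1443 - \frac{2178158465519878}{1035195}} = \sqrt{- \frac{2178156971733493}{1035195}} = \frac{i \sqrt{2254817206353653286135}}{1035195}$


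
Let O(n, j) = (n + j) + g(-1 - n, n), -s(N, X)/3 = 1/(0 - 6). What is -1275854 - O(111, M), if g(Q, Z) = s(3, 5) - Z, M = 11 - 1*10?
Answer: -2551711/2 ≈ -1.2759e+6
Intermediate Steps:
M = 1 (M = 11 - 10 = 1)
s(N, X) = ½ (s(N, X) = -3/(0 - 6) = -3/(-6) = -3*(-⅙) = ½)
g(Q, Z) = ½ - Z
O(n, j) = ½ + j (O(n, j) = (n + j) + (½ - n) = (j + n) + (½ - n) = ½ + j)
-1275854 - O(111, M) = -1275854 - (½ + 1) = -1275854 - 1*3/2 = -1275854 - 3/2 = -2551711/2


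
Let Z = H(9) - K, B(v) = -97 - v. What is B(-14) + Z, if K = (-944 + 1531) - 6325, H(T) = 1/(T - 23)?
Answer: 79169/14 ≈ 5654.9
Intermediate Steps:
H(T) = 1/(-23 + T)
K = -5738 (K = 587 - 6325 = -5738)
Z = 80331/14 (Z = 1/(-23 + 9) - 1*(-5738) = 1/(-14) + 5738 = -1/14 + 5738 = 80331/14 ≈ 5737.9)
B(-14) + Z = (-97 - 1*(-14)) + 80331/14 = (-97 + 14) + 80331/14 = -83 + 80331/14 = 79169/14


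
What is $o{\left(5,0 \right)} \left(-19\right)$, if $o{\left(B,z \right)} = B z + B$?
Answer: $-95$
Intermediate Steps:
$o{\left(B,z \right)} = B + B z$
$o{\left(5,0 \right)} \left(-19\right) = 5 \left(1 + 0\right) \left(-19\right) = 5 \cdot 1 \left(-19\right) = 5 \left(-19\right) = -95$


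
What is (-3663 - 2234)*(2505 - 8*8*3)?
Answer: -13639761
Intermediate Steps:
(-3663 - 2234)*(2505 - 8*8*3) = -5897*(2505 - 64*3) = -5897*(2505 - 192) = -5897*2313 = -13639761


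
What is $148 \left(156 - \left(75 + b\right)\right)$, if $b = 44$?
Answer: $5476$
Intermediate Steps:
$148 \left(156 - \left(75 + b\right)\right) = 148 \left(156 - 119\right) = 148 \cdot 37 = 5476$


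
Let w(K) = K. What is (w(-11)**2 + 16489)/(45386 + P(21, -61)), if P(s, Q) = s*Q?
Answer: 3322/8821 ≈ 0.37660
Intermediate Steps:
P(s, Q) = Q*s
(w(-11)**2 + 16489)/(45386 + P(21, -61)) = ((-11)**2 + 16489)/(45386 - 61*21) = (121 + 16489)/(45386 - 1281) = 16610/44105 = 16610*(1/44105) = 3322/8821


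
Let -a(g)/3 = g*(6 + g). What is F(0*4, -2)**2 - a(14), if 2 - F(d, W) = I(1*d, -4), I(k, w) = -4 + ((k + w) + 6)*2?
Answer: 844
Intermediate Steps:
a(g) = -3*g*(6 + g)
I(k, w) = 8 + 2*k + 2*w (I(k, w) = -4 + (6 + k + w)*2 = -4 + (12 + 2*k + 2*w) = 8 + 2*k + 2*w)
F(d, W) = 2 - 2*d (F(d, W) = 2 - (8 + 2*(1*d) + 2*(-4)) = 2 - (8 + 2*d - 8) = 2 - 2*d)
F(0*4, -2)**2 - a(14) = (2 - 0*4)**2 - (-3)*14*(6 + 14) = (2 - 2*0)**2 - (-3)*14*20 = (2 + 0)**2 - 1*(-840) = 2**2 + 840 = 4 + 840 = 844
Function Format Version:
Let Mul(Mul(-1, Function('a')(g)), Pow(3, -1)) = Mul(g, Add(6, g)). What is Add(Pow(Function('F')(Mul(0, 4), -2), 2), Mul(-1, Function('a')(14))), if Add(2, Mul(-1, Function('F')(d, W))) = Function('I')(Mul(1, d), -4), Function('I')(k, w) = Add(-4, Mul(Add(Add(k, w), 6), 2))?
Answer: 844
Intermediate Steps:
Function('a')(g) = Mul(-3, g, Add(6, g)) (Function('a')(g) = Mul(-3, Mul(g, Add(6, g))) = Mul(-3, g, Add(6, g)))
Function('I')(k, w) = Add(8, Mul(2, k), Mul(2, w)) (Function('I')(k, w) = Add(-4, Mul(Add(6, k, w), 2)) = Add(-4, Add(12, Mul(2, k), Mul(2, w))) = Add(8, Mul(2, k), Mul(2, w)))
Function('F')(d, W) = Add(2, Mul(-2, d)) (Function('F')(d, W) = Add(2, Mul(-1, Add(8, Mul(2, Mul(1, d)), Mul(2, -4)))) = Add(2, Mul(-1, Add(8, Mul(2, d), -8))) = Add(2, Mul(-1, Mul(2, d))) = Add(2, Mul(-2, d)))
Add(Pow(Function('F')(Mul(0, 4), -2), 2), Mul(-1, Function('a')(14))) = Add(Pow(Add(2, Mul(-2, Mul(0, 4))), 2), Mul(-1, Mul(-3, 14, Add(6, 14)))) = Add(Pow(Add(2, Mul(-2, 0)), 2), Mul(-1, Mul(-3, 14, 20))) = Add(Pow(Add(2, 0), 2), Mul(-1, -840)) = Add(Pow(2, 2), 840) = Add(4, 840) = 844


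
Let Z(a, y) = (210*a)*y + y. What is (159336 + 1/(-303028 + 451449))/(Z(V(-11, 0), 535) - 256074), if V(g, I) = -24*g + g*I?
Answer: 23648808457/4364298874481 ≈ 0.0054187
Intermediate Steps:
V(g, I) = -24*g + I*g
Z(a, y) = y + 210*a*y (Z(a, y) = 210*a*y + y = y + 210*a*y)
(159336 + 1/(-303028 + 451449))/(Z(V(-11, 0), 535) - 256074) = (159336 + 1/(-303028 + 451449))/(535*(1 + 210*(-11*(-24 + 0))) - 256074) = (159336 + 1/148421)/(535*(1 + 210*(-11*(-24))) - 256074) = (159336 + 1/148421)/(535*(1 + 210*264) - 256074) = 23648808457/(148421*(535*(1 + 55440) - 256074)) = 23648808457/(148421*(535*55441 - 256074)) = 23648808457/(148421*(29660935 - 256074)) = (23648808457/148421)/29404861 = (23648808457/148421)*(1/29404861) = 23648808457/4364298874481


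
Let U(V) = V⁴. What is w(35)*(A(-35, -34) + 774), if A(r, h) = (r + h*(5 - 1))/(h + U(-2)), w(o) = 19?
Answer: 29773/2 ≈ 14887.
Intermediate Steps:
A(r, h) = (r + 4*h)/(16 + h) (A(r, h) = (r + h*(5 - 1))/(h + (-2)⁴) = (r + h*4)/(h + 16) = (r + 4*h)/(16 + h))
w(35)*(A(-35, -34) + 774) = 19*((-35 + 4*(-34))/(16 - 34) + 774) = 19*((-35 - 136)/(-18) + 774) = 19*(-1/18*(-171) + 774) = 19*(19/2 + 774) = 19*(1567/2) = 29773/2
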